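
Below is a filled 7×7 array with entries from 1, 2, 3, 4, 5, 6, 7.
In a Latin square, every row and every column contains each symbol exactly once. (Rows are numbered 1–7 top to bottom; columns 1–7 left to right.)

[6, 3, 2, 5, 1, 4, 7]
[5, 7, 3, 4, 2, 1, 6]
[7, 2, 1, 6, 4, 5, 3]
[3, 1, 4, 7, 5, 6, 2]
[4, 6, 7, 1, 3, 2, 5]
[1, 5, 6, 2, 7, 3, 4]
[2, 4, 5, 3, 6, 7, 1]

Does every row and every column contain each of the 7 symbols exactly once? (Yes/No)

Each row is a permutation of the 7 symbols, and so is each column.

Yes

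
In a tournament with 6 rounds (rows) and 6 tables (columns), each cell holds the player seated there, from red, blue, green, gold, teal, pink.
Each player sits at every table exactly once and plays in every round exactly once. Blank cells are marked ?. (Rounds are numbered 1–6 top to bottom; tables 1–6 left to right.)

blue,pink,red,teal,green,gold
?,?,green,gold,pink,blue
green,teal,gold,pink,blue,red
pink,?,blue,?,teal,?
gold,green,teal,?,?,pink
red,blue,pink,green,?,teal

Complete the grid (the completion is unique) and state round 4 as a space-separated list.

pink gold blue red teal green

Round 4, table 4: round 4 has {blue, teal, pink} and table 4 has {green, gold, teal, pink}, leaving only red.
Round 4, table 2: round 4 has {red, blue, teal, pink} and table 2 has {blue, green, teal, pink}, leaving only gold.
Round 4, table 6: round 4 has {red, blue, gold, teal, pink} and table 6 has {red, blue, gold, teal, pink}, leaving only green.
So round 4 reads: pink gold blue red teal green.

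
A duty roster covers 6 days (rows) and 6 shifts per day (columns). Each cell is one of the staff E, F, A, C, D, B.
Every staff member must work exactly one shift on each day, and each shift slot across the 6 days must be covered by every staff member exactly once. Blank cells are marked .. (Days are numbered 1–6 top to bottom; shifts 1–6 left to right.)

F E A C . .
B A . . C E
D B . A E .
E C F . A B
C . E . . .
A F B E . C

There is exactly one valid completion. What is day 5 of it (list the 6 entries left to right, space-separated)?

Day 5, shift 2: day 5 has {E, C} and shift 2 has {E, F, A, C, B}, leaving only D.
Day 1, shift 6: day 1 has {E, F, A, C} and shift 6 has {E, C, B}, leaving only D.
Day 1, shift 5: day 1 has {E, F, A, C, D} and shift 5 has {E, A, C}, leaving only B.
Day 5, shift 5: day 5 has {E, C, D} and shift 5 has {E, A, C, B}, leaving only F.
Day 5, shift 4: day 5 has {E, F, C, D} and shift 4 has {E, A, C}, leaving only B.
Day 5, shift 6: day 5 has {E, F, C, D, B} and shift 6 has {E, C, D, B}, leaving only A.
So day 5 reads: C D E B F A.

C D E B F A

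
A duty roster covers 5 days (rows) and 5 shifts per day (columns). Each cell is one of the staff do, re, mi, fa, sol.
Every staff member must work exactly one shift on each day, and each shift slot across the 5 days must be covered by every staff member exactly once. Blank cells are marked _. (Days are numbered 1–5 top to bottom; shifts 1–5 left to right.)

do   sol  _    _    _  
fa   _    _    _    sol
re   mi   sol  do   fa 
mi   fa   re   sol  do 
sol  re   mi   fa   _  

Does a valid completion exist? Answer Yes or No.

No

Day 5, shift 5: day 5 together with shift 5 already contain {do, re, mi, fa, sol} — every symbol — so nothing can go there. The grid has no valid completion.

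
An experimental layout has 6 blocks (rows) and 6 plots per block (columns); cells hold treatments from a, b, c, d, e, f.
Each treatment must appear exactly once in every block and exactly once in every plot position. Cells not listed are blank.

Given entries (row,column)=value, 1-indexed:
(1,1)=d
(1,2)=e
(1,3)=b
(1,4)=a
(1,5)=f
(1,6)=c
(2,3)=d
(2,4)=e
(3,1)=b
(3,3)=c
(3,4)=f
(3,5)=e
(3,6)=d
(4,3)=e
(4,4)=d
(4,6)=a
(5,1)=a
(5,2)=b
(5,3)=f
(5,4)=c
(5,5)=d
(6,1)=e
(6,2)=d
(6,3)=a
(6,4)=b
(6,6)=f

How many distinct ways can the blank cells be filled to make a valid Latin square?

Block 2, plot 1: eliminating its block and plot leaves {c, f}.
Block 2, plot 2: eliminating its block and plot leaves {a, c, f}.
Block 2, plot 5: eliminating its block and plot leaves {a, b, c}.
Block 2, plot 6: eliminating its block and plot leaves {b}.
Block 3, plot 2: eliminating its block and plot leaves {a}.
Block 4, plot 1: eliminating its block and plot leaves {c, f}.
Block 4, plot 2: eliminating its block and plot leaves {c, f}.
Block 4, plot 5: eliminating its block and plot leaves {b, c}.
Block 5, plot 6: eliminating its block and plot leaves {e}.
Block 6, plot 5: eliminating its block and plot leaves {c}.
Enumerating the assignments across these blanks that avoid any block or plot repeat gives 2 completions.

2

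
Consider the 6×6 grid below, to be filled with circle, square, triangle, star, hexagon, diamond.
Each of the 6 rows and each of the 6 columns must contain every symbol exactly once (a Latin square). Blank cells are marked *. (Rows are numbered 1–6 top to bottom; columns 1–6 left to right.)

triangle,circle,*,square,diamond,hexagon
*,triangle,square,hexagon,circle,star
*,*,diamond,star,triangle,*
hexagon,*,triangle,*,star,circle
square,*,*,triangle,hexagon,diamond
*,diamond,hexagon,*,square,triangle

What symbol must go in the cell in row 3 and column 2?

hexagon

Row 1, column 3: row 1 has {circle, square, triangle, hexagon, diamond} and column 3 has {square, triangle, hexagon, diamond}, leaving only star.
Row 2, column 1: row 2 has {circle, square, triangle, star, hexagon} and column 1 has {square, triangle, hexagon}, leaving only diamond.
Row 3, column 1: row 3 has {triangle, star, diamond} and column 1 has {square, triangle, hexagon, diamond}, leaving only circle.
Row 3, column 6: row 3 has {circle, triangle, star, diamond} and column 6 has {circle, triangle, star, hexagon, diamond}, leaving only square.
Row 3 already has {circle, square, triangle, star, diamond} and column 2 already has {circle, triangle, diamond}, so row 3, column 2 must be hexagon.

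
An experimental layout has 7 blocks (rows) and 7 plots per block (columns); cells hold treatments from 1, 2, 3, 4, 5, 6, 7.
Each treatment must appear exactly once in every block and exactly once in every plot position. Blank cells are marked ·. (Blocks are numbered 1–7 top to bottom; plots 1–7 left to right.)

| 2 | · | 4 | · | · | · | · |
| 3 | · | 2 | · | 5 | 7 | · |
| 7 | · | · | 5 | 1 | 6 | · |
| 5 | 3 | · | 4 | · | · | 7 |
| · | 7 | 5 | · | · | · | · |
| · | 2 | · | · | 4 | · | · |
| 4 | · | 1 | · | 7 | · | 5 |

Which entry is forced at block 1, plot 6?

3

Block 3, plot 2: block 3 has {1, 5, 6, 7} and plot 2 has {2, 3, 7}, leaving only 4.
Block 3, plot 3: block 3 has {1, 4, 5, 6, 7} and plot 3 has {1, 2, 4, 5}, leaving only 3.
Block 3, plot 7: block 3 has {1, 3, 4, 5, 6, 7} and plot 7 has {5, 7}, leaving only 2.
Block 4, plot 3: block 4 has {3, 4, 5, 7} and plot 3 has {1, 2, 3, 4, 5}, leaving only 6.
Block 4, plot 5: block 4 has {3, 4, 5, 6, 7} and plot 5 has {1, 4, 5, 7}, leaving only 2.
Block 4, plot 6: block 4 has {2, 3, 4, 5, 6, 7} and plot 6 has {6, 7}, leaving only 1.
Block 6, plot 3: block 6 has {2, 4} and plot 3 has {1, 2, 3, 4, 5, 6}, leaving only 7.
Block 7, plot 2: block 7 has {1, 4, 5, 7} and plot 2 has {2, 3, 4, 7}, leaving only 6.
Block 2, plot 2: block 2 has {2, 3, 5, 7} and plot 2 has {2, 3, 4, 6, 7}, leaving only 1.
Block 1, plot 2: block 1 has {2, 4} and plot 2 has {1, 2, 3, 4, 6, 7}, leaving only 5.
Block 1 already has {2, 4, 5} and plot 6 already has {1, 6, 7}, so block 1, plot 6 must be 3.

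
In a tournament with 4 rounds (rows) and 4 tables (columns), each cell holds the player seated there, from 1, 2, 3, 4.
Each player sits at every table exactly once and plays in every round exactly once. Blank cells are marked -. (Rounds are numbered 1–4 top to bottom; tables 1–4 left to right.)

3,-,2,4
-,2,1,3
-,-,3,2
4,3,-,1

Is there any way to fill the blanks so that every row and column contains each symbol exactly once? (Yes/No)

Round 2, table 1: round 2 together with table 1 already contain {1, 2, 3, 4} — every symbol — so nothing can go there. The grid has no valid completion.

No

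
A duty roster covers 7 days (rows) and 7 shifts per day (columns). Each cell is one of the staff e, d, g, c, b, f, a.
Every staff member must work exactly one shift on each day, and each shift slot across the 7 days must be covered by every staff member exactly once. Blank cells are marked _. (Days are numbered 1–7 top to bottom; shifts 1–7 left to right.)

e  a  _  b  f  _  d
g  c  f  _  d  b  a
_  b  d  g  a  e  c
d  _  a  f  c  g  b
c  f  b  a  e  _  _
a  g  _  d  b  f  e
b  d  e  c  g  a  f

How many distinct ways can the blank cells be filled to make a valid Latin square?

Day 1, shift 3: eliminating its day and shift leaves {g, c}.
Day 1, shift 6: eliminating its day and shift leaves {c}.
Day 2, shift 4: eliminating its day and shift leaves {e}.
Day 3, shift 1: eliminating its day and shift leaves {f}.
Day 4, shift 2: eliminating its day and shift leaves {e}.
Day 5, shift 6: eliminating its day and shift leaves {d}.
Day 5, shift 7: eliminating its day and shift leaves {g}.
Day 6, shift 3: eliminating its day and shift leaves {c}.
Only one assignment across all blanks avoids any day or shift repeat, giving 1 completion.

1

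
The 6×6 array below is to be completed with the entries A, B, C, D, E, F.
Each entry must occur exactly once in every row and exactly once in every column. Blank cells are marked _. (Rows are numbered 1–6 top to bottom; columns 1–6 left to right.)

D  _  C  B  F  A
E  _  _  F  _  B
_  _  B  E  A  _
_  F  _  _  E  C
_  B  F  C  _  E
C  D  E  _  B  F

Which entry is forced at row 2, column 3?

D

Row 1, column 2: row 1 has {A, B, C, D, F} and column 2 has {B, D, F}, leaving only E.
Row 3, column 1: row 3 has {A, B, E} and column 1 has {C, D, E}, leaving only F.
Row 3, column 2: row 3 has {A, B, E, F} and column 2 has {B, D, E, F}, leaving only C.
Row 2, column 2: row 2 has {B, E, F} and column 2 has {B, C, D, E, F}, leaving only A.
Row 2 already has {A, B, E, F} and column 3 already has {B, C, E, F}, so row 2, column 3 must be D.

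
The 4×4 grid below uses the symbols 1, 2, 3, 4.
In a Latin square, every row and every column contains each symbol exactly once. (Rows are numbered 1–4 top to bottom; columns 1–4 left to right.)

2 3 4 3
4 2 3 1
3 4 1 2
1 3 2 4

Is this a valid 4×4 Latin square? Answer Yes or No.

No

Row 1 contains 3 twice (at columns 2 and 4), so it is not a permutation.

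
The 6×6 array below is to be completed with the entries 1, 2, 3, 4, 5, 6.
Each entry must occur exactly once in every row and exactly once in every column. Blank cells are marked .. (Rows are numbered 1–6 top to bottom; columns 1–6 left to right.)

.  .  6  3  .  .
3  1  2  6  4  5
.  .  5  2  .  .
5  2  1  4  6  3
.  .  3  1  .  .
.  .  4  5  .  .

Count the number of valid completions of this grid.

20

Row 1, column 1: eliminating its row and column leaves {1, 2, 4}.
Row 1, column 2: eliminating its row and column leaves {4, 5}.
Row 1, column 5: eliminating its row and column leaves {1, 2, 5}.
Row 1, column 6: eliminating its row and column leaves {1, 2, 4}.
Row 3, column 1: eliminating its row and column leaves {1, 4, 6}.
Row 3, column 2: eliminating its row and column leaves {3, 4, 6}.
Row 3, column 5: eliminating its row and column leaves {1, 3}.
Row 3, column 6: eliminating its row and column leaves {1, 4, 6}.
Row 5, column 1: eliminating its row and column leaves {2, 4, 6}.
Row 5, column 2: eliminating its row and column leaves {4, 5, 6}.
Row 5, column 5: eliminating its row and column leaves {2, 5}.
Row 5, column 6: eliminating its row and column leaves {2, 4, 6}.
Row 6, column 1: eliminating its row and column leaves {1, 2, 6}.
Row 6, column 2: eliminating its row and column leaves {3, 6}.
Row 6, column 5: eliminating its row and column leaves {1, 2, 3}.
Row 6, column 6: eliminating its row and column leaves {1, 2, 6}.
Enumerating the assignments across these blanks that avoid any row or column repeat gives 20 completions.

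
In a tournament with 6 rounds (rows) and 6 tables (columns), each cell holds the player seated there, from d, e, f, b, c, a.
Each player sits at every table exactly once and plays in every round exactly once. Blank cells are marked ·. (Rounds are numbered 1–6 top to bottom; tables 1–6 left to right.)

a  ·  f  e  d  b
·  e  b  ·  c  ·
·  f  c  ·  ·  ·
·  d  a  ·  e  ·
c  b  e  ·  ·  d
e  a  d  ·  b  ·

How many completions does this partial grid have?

Round 1, table 2: eliminating its round and table leaves {c}.
Round 2, table 1: eliminating its round and table leaves {d, f}.
Round 2, table 4: eliminating its round and table leaves {d, f, a}.
Round 2, table 6: eliminating its round and table leaves {f, a}.
Round 3, table 1: eliminating its round and table leaves {d, b}.
Round 3, table 4: eliminating its round and table leaves {d, b, a}.
Round 3, table 5: eliminating its round and table leaves {a}.
Round 3, table 6: eliminating its round and table leaves {e, a}.
Round 4, table 1: eliminating its round and table leaves {f, b}.
Round 4, table 4: eliminating its round and table leaves {f, b, c}.
Round 4, table 6: eliminating its round and table leaves {f, c}.
Round 5, table 4: eliminating its round and table leaves {f, a}.
Round 5, table 5: eliminating its round and table leaves {f, a}.
Round 6, table 4: eliminating its round and table leaves {f, c}.
Round 6, table 6: eliminating its round and table leaves {f, c}.
Enumerating the assignments across these blanks that avoid any round or table repeat gives 3 completions.

3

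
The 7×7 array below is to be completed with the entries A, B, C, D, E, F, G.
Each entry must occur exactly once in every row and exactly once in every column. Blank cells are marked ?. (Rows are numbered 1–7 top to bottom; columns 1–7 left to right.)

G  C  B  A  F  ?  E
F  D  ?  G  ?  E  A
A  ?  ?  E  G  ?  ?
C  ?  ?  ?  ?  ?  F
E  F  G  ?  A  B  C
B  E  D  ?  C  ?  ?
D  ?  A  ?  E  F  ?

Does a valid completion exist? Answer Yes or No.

No row or column among the givens repeats a symbol, and propagating forced cells runs into no contradiction.
One valid completion exists (for instance, G C B A F D E / F D C G B E A / A B F E G C D / C A E B D G F / E F G D A B C / B E D F C A G / D G A C E F B).

Yes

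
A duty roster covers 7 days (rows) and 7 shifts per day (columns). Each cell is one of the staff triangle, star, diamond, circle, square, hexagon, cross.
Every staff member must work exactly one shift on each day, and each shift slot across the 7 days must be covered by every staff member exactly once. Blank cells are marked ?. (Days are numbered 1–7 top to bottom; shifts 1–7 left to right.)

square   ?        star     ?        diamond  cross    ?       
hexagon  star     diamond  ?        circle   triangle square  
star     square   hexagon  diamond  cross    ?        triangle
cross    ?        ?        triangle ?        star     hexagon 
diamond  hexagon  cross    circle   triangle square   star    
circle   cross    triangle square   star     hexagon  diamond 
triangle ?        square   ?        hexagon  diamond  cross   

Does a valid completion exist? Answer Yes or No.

No day or shift among the givens repeats a symbol, and propagating forced cells runs into no contradiction.
One valid completion exists (for instance, square triangle star hexagon diamond cross circle / hexagon star diamond cross circle triangle square / star square hexagon diamond cross circle triangle / cross diamond circle triangle square star hexagon / diamond hexagon cross circle triangle square star / circle cross triangle square star hexagon diamond / triangle circle square star hexagon diamond cross).

Yes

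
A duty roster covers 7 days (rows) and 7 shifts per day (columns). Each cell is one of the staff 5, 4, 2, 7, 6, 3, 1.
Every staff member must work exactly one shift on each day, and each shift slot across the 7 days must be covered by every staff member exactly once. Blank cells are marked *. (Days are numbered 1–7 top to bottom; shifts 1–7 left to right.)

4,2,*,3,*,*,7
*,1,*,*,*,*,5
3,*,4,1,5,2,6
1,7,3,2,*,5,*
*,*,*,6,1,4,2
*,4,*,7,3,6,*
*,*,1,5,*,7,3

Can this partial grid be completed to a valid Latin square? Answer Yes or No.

No

Day 3, shift 2: day 3 together with shift 2 already contain {5, 4, 2, 7, 6, 3, 1} — every symbol — so nothing can go there. The grid has no valid completion.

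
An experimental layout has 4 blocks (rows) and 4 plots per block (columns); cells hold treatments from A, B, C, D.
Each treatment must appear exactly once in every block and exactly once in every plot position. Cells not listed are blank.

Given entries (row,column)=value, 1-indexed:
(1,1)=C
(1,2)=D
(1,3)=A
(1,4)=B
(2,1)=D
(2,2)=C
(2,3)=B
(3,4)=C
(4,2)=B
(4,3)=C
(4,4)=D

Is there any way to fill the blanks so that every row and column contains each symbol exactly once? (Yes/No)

Yes

No block or plot among the givens repeats a symbol, and propagating forced cells runs into no contradiction.
One valid completion exists (for instance, C D A B / D C B A / B A D C / A B C D).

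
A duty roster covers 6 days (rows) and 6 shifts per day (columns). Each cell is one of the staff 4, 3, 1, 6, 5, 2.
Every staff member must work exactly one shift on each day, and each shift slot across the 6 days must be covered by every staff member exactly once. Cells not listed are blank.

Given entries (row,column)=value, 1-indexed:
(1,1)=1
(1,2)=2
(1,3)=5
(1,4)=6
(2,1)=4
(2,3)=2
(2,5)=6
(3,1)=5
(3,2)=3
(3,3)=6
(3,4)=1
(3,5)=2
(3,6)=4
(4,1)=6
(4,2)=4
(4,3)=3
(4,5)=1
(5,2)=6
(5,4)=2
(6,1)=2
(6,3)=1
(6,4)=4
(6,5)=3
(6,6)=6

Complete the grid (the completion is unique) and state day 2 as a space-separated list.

4 1 2 3 6 5

Day 1, shift 5: day 1 has {1, 6, 5, 2} and shift 5 has {3, 1, 6, 2}, leaving only 4.
Day 1, shift 6: day 1 has {4, 1, 6, 5, 2} and shift 6 has {4, 6}, leaving only 3.
Day 4, shift 4: day 4 has {4, 3, 1, 6} and shift 4 has {4, 1, 6, 2}, leaving only 5.
Day 2, shift 4: day 2 has {4, 6, 2} and shift 4 has {4, 1, 6, 5, 2}, leaving only 3.
Day 4, shift 6: day 4 has {4, 3, 1, 6, 5} and shift 6 has {4, 3, 6}, leaving only 2.
Day 5, shift 1: day 5 has {6, 2} and shift 1 has {4, 1, 6, 5, 2}, leaving only 3.
Day 5, shift 3: day 5 has {3, 6, 2} and shift 3 has {3, 1, 6, 5, 2}, leaving only 4.
Day 5, shift 5: day 5 has {4, 3, 6, 2} and shift 5 has {4, 3, 1, 6, 2}, leaving only 5.
Day 5, shift 6: day 5 has {4, 3, 6, 5, 2} and shift 6 has {4, 3, 6, 2}, leaving only 1.
Day 2, shift 6: day 2 has {4, 3, 6, 2} and shift 6 has {4, 3, 1, 6, 2}, leaving only 5.
Day 2, shift 2: day 2 has {4, 3, 6, 5, 2} and shift 2 has {4, 3, 6, 2}, leaving only 1.
So day 2 reads: 4 1 2 3 6 5.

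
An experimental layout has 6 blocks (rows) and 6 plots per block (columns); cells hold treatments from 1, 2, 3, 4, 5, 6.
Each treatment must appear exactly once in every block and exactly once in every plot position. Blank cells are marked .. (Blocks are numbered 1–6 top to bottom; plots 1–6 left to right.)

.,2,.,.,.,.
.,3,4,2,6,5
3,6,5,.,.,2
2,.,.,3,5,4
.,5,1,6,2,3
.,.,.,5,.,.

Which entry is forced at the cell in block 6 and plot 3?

2

Block 2, plot 1: block 2 has {2, 3, 4, 5, 6} and plot 1 has {2, 3}, leaving only 1.
Block 4, plot 2: block 4 has {2, 3, 4, 5} and plot 2 has {2, 3, 5, 6}, leaving only 1.
Block 4, plot 3: block 4 has {1, 2, 3, 4, 5} and plot 3 has {1, 4, 5}, leaving only 6.
Block 1, plot 3: block 1 has {2} and plot 3 has {1, 4, 5, 6}, leaving only 3.
Block 6 already has {5} and plot 3 already has {1, 3, 4, 5, 6}, so block 6, plot 3 must be 2.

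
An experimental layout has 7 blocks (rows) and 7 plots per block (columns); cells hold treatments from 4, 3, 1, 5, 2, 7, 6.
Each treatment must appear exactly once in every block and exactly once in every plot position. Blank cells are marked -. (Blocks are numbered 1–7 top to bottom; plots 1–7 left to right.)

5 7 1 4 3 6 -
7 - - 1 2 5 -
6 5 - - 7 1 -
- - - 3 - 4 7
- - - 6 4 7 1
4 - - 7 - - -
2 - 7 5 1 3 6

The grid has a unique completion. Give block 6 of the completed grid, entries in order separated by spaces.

Block 6, plot 6: block 6 has {4, 7} and plot 6 has {4, 3, 1, 5, 7, 6}, leaving only 2.
Block 1, plot 7: block 1 has {4, 3, 1, 5, 7, 6} and plot 7 has {1, 7, 6}, leaving only 2.
Block 3, plot 4: block 3 has {1, 5, 7, 6} and plot 4 has {4, 3, 1, 5, 7, 6}, leaving only 2.
Block 4, plot 1: block 4 has {4, 3, 7} and plot 1 has {4, 5, 2, 7, 6}, leaving only 1.
Block 5, plot 1: block 5 has {4, 1, 7, 6} and plot 1 has {4, 1, 5, 2, 7, 6}, leaving only 3.
Block 5, plot 2: block 5 has {4, 3, 1, 7, 6} and plot 2 has {5, 7}, leaving only 2.
Block 4, plot 2: block 4 has {4, 3, 1, 7} and plot 2 has {5, 2, 7}, leaving only 6.
Block 4, plot 5: block 4 has {4, 3, 1, 7, 6} and plot 5 has {4, 3, 1, 2, 7}, leaving only 5.
Block 6, plot 5: block 6 has {4, 2, 7} and plot 5 has {4, 3, 1, 5, 2, 7}, leaving only 6.
Block 4, plot 3: block 4 has {4, 3, 1, 5, 7, 6} and plot 3 has {1, 7}, leaving only 2.
Block 5, plot 3: block 5 has {4, 3, 1, 2, 7, 6} and plot 3 has {1, 2, 7}, leaving only 5.
Block 6, plot 3: block 6 has {4, 2, 7, 6} and plot 3 has {1, 5, 2, 7}, leaving only 3.
Block 6, plot 2: block 6 has {4, 3, 2, 7, 6} and plot 2 has {5, 2, 7, 6}, leaving only 1.
Block 6, plot 7: block 6 has {4, 3, 1, 2, 7, 6} and plot 7 has {1, 2, 7, 6}, leaving only 5.
So block 6 reads: 4 1 3 7 6 2 5.

4 1 3 7 6 2 5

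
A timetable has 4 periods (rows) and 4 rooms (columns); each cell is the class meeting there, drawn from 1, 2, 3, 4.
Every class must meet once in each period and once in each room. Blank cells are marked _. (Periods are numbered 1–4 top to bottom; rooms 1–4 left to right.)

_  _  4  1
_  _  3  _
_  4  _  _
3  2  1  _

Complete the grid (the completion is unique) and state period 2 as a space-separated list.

4 1 3 2

Period 2, room 2: period 2 has {3} and room 2 has {2, 4}, leaving only 1.
Period 1, room 1: period 1 has {1, 4} and room 1 has {3}, leaving only 2.
Period 2, room 1: period 2 has {1, 3} and room 1 has {2, 3}, leaving only 4.
Period 2, room 4: period 2 has {1, 3, 4} and room 4 has {1}, leaving only 2.
So period 2 reads: 4 1 3 2.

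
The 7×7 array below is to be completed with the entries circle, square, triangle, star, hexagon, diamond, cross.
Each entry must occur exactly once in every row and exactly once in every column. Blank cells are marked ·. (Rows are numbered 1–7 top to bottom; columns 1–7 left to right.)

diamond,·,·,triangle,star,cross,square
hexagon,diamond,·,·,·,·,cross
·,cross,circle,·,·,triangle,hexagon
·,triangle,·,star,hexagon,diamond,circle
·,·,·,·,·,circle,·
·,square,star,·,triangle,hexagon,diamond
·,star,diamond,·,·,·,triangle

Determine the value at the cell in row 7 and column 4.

hexagon

Row 1, column 3: row 1 has {square, triangle, star, diamond, cross} and column 3 has {circle, star, diamond}, leaving only hexagon.
Row 1, column 2: row 1 has {square, triangle, star, hexagon, diamond, cross} and column 2 has {square, triangle, star, diamond, cross}, leaving only circle.
Row 5, column 2: row 5 has {circle} and column 2 has {circle, square, triangle, star, diamond, cross}, leaving only hexagon.
Row 5, column 7: row 5 has {circle, hexagon} and column 7 has {circle, square, triangle, hexagon, diamond, cross}, leaving only star.
Row 7, column 6: row 7 has {triangle, star, diamond} and column 6 has {circle, triangle, hexagon, diamond, cross}, leaving only square.
Row 2, column 6: row 2 has {hexagon, diamond, cross} and column 6 has {circle, square, triangle, hexagon, diamond, cross}, leaving only star.
Row 7, column 4 is narrowed to {circle, hexagon, cross}.
If it were circle, then row 6, column 4 would be left with no valid symbol.
If it were cross, then row 7, column 5 would be left with no valid symbol.
So row 7, column 4 must be hexagon.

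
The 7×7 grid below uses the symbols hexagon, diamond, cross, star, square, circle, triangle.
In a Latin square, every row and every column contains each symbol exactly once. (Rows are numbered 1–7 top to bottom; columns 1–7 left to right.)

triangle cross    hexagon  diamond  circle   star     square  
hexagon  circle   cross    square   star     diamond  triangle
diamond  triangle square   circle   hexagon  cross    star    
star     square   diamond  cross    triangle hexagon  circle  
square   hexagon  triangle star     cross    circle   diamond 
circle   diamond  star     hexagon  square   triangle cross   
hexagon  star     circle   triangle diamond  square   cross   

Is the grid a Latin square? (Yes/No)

Every row is a permutation, but column 7 contains cross twice (at rows 6 and 7).

No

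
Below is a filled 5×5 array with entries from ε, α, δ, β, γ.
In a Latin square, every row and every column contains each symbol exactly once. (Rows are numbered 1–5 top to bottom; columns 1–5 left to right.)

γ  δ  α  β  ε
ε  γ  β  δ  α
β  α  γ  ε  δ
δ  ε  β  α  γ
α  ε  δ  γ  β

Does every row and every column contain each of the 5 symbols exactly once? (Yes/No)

No

Every row is a permutation, but column 2 contains ε twice (at rows 4 and 5).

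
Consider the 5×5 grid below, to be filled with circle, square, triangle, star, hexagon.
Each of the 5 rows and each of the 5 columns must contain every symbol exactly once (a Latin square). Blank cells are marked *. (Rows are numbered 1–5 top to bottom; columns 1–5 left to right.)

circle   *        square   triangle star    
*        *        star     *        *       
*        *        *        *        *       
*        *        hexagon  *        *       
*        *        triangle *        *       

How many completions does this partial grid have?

56

Row 1, column 2: eliminating its row and column leaves {hexagon}.
Row 2, column 1: eliminating its row and column leaves {square, triangle, hexagon}.
Row 2, column 2: eliminating its row and column leaves {circle, square, triangle, hexagon}.
Row 2, column 4: eliminating its row and column leaves {circle, square, hexagon}.
Row 2, column 5: eliminating its row and column leaves {circle, square, triangle, hexagon}.
Row 3, column 1: eliminating its row and column leaves {square, triangle, star, hexagon}.
Row 3, column 2: eliminating its row and column leaves {circle, square, triangle, star, hexagon}.
Row 3, column 3: eliminating its row and column leaves {circle}.
Row 3, column 4: eliminating its row and column leaves {circle, square, star, hexagon}.
Row 3, column 5: eliminating its row and column leaves {circle, square, triangle, hexagon}.
Row 4, column 1: eliminating its row and column leaves {square, triangle, star}.
Row 4, column 2: eliminating its row and column leaves {circle, square, triangle, star}.
Row 4, column 4: eliminating its row and column leaves {circle, square, star}.
Row 4, column 5: eliminating its row and column leaves {circle, square, triangle}.
Row 5, column 1: eliminating its row and column leaves {square, star, hexagon}.
Row 5, column 2: eliminating its row and column leaves {circle, square, star, hexagon}.
Row 5, column 4: eliminating its row and column leaves {circle, square, star, hexagon}.
Row 5, column 5: eliminating its row and column leaves {circle, square, hexagon}.
Enumerating the assignments across these blanks that avoid any row or column repeat gives 56 completions.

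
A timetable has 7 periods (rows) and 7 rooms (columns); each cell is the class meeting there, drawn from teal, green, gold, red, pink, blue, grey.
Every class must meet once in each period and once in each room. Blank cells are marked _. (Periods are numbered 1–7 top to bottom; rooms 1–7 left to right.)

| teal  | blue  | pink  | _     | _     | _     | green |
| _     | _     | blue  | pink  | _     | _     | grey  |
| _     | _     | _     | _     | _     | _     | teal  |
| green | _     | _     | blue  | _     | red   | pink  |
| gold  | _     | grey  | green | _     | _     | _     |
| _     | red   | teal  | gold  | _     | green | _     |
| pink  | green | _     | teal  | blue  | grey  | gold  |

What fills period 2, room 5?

green

Period 1, room 6: period 1 has {teal, green, pink, blue} and room 6 has {green, red, grey}, leaving only gold.
Period 2, room 1: period 2 has {pink, blue, grey} and room 1 has {teal, green, gold, pink}, leaving only red.
Period 2, room 6: period 2 has {red, pink, blue, grey} and room 6 has {green, gold, red, grey}, leaving only teal.
Period 2, room 2: period 2 has {teal, red, pink, blue, grey} and room 2 has {green, red, blue}, leaving only gold.
Period 2 already has {teal, gold, red, pink, blue, grey} and room 5 already has {blue}, so period 2, room 5 must be green.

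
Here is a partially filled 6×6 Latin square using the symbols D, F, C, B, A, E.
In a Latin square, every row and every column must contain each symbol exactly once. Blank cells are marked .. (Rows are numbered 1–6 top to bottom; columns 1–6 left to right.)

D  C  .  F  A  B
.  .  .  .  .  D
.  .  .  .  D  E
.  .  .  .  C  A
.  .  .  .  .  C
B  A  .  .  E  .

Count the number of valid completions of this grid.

Row 1, column 3: eliminating its row and column leaves {E}.
Row 2, column 1: eliminating its row and column leaves {F, C, A, E}.
Row 2, column 2: eliminating its row and column leaves {F, B, E}.
Row 2, column 3: eliminating its row and column leaves {F, C, B, A, E}.
Row 2, column 4: eliminating its row and column leaves {C, B, A, E}.
Row 2, column 5: eliminating its row and column leaves {F, B}.
Row 3, column 1: eliminating its row and column leaves {F, C, A}.
Row 3, column 2: eliminating its row and column leaves {F, B}.
Row 3, column 3: eliminating its row and column leaves {F, C, B, A}.
Row 3, column 4: eliminating its row and column leaves {C, B, A}.
Row 4, column 1: eliminating its row and column leaves {F, E}.
Row 4, column 2: eliminating its row and column leaves {D, F, B, E}.
Row 4, column 3: eliminating its row and column leaves {D, F, B, E}.
Row 4, column 4: eliminating its row and column leaves {D, B, E}.
Row 5, column 1: eliminating its row and column leaves {F, A, E}.
Row 5, column 2: eliminating its row and column leaves {D, F, B, E}.
Row 5, column 3: eliminating its row and column leaves {D, F, B, A, E}.
Row 5, column 4: eliminating its row and column leaves {D, B, A, E}.
Row 5, column 5: eliminating its row and column leaves {F, B}.
Row 6, column 3: eliminating its row and column leaves {D, F, C}.
Row 6, column 4: eliminating its row and column leaves {D, C}.
Row 6, column 6: eliminating its row and column leaves {F}.
Enumerating the assignments across these blanks that avoid any row or column repeat gives 34 completions.

34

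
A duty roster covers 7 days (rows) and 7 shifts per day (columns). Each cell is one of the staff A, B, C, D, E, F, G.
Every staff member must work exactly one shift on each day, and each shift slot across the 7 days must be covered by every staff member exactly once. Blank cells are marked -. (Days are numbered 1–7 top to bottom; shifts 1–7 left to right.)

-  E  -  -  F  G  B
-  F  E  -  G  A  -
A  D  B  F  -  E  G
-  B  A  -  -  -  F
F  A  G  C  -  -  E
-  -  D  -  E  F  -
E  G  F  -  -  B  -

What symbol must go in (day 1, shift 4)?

A

Day 1, shift 3: day 1 has {B, E, F, G} and shift 3 has {A, B, D, E, F, G}, leaving only C.
Day 1, shift 1: day 1 has {B, C, E, F, G} and shift 1 has {A, E, F}, leaving only D.
Day 1 already has {B, C, D, E, F, G} and shift 4 already has {C, F}, so day 1, shift 4 must be A.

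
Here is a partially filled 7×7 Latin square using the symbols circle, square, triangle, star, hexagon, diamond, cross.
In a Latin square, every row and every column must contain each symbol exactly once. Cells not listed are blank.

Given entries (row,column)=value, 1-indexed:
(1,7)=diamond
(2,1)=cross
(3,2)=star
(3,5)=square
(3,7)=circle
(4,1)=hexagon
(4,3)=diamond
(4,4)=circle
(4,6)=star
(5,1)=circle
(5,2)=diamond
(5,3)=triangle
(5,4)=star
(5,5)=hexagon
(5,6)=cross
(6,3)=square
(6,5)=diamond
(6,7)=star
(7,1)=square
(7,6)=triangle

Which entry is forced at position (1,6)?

Row 5, column 7: row 5 has {circle, triangle, star, hexagon, diamond, cross} and column 7 has {circle, star, diamond}, leaving only square.
Row 6, column 1: row 6 has {square, star, diamond} and column 1 has {circle, square, hexagon, cross}, leaving only triangle.
Row 1, column 1: row 1 has {diamond} and column 1 has {circle, square, triangle, hexagon, cross}, leaving only star.
Row 3, column 1: row 3 has {circle, square, star} and column 1 has {circle, square, triangle, star, hexagon, cross}, leaving only diamond.
Row 3, column 6: row 3 has {circle, square, star, diamond} and column 6 has {triangle, star, cross}, leaving only hexagon.
Row 3, column 3: row 3 has {circle, square, star, hexagon, diamond} and column 3 has {square, triangle, diamond}, leaving only cross.
Row 3, column 4: row 3 has {circle, square, star, hexagon, diamond, cross} and column 4 has {circle, star}, leaving only triangle.
Row 6, column 6: row 6 has {square, triangle, star, diamond} and column 6 has {triangle, star, hexagon, cross}, leaving only circle.
Row 1 already has {star, diamond} and column 6 already has {circle, triangle, star, hexagon, cross}, so row 1, column 6 must be square.

square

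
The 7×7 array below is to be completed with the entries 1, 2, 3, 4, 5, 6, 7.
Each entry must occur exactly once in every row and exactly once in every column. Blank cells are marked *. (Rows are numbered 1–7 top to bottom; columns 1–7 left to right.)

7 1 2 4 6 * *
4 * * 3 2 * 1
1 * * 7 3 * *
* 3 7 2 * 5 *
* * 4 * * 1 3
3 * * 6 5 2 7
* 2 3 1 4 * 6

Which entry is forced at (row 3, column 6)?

4

Row 1, column 6: row 1 has {1, 2, 4, 6, 7} and column 6 has {1, 2, 5}, leaving only 3.
Row 1, column 7: row 1 has {1, 2, 3, 4, 6, 7} and column 7 has {1, 3, 6, 7}, leaving only 5.
Row 4, column 1: row 4 has {2, 3, 5, 7} and column 1 has {1, 3, 4, 7}, leaving only 6.
Row 4, column 5: row 4 has {2, 3, 5, 6, 7} and column 5 has {2, 3, 4, 5, 6}, leaving only 1.
Row 4, column 7: row 4 has {1, 2, 3, 5, 6, 7} and column 7 has {1, 3, 5, 6, 7}, leaving only 4.
Row 3, column 7: row 3 has {1, 3, 7} and column 7 has {1, 3, 4, 5, 6, 7}, leaving only 2.
Row 5, column 4: row 5 has {1, 3, 4} and column 4 has {1, 2, 3, 4, 6, 7}, leaving only 5.
Row 5, column 1: row 5 has {1, 3, 4, 5} and column 1 has {1, 3, 4, 6, 7}, leaving only 2.
Row 5, column 5: row 5 has {1, 2, 3, 4, 5} and column 5 has {1, 2, 3, 4, 5, 6}, leaving only 7.
Row 5, column 2: row 5 has {1, 2, 3, 4, 5, 7} and column 2 has {1, 2, 3}, leaving only 6.
Row 6, column 2: row 6 has {2, 3, 5, 6, 7} and column 2 has {1, 2, 3, 6}, leaving only 4.
Row 3, column 2: row 3 has {1, 2, 3, 7} and column 2 has {1, 2, 3, 4, 6}, leaving only 5.
Row 2, column 2: row 2 has {1, 2, 3, 4} and column 2 has {1, 2, 3, 4, 5, 6}, leaving only 7.
Row 2, column 6: row 2 has {1, 2, 3, 4, 7} and column 6 has {1, 2, 3, 5}, leaving only 6.
Row 3 already has {1, 2, 3, 5, 7} and column 6 already has {1, 2, 3, 5, 6}, so row 3, column 6 must be 4.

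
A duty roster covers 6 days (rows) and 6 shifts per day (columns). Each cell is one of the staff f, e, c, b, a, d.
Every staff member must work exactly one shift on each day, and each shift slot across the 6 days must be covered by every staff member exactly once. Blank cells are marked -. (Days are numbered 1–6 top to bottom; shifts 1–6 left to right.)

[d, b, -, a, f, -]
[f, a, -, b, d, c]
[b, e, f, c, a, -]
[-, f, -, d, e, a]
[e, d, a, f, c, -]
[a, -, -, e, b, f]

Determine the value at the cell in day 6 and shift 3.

d

Day 1, shift 6: day 1 has {f, b, a, d} and shift 6 has {f, c, a}, leaving only e.
Day 1, shift 3: day 1 has {f, e, b, a, d} and shift 3 has {f, a}, leaving only c.
Day 6 already has {f, e, b, a} and shift 3 already has {f, c, a}, so day 6, shift 3 must be d.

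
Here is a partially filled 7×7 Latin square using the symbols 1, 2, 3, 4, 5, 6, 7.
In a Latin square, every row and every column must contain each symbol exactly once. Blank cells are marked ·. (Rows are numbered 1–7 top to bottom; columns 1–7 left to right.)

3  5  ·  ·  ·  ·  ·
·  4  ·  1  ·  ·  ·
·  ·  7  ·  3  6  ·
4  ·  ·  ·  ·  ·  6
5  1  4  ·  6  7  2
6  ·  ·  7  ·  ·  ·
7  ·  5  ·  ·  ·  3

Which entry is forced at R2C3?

6

Row 2, column 1: row 2 has {1, 4} and column 1 has {3, 4, 5, 6, 7}, leaving only 2.
Row 3, column 1: row 3 has {3, 6, 7} and column 1 has {2, 3, 4, 5, 6, 7}, leaving only 1.
Row 3, column 2: row 3 has {1, 3, 6, 7} and column 2 has {1, 4, 5}, leaving only 2.
Row 5, column 4: row 5 has {1, 2, 4, 5, 6, 7} and column 4 has {1, 7}, leaving only 3.
Row 6, column 2: row 6 has {6, 7} and column 2 has {1, 2, 4, 5}, leaving only 3.
Row 4, column 2: row 4 has {4, 6} and column 2 has {1, 2, 3, 4, 5}, leaving only 7.
Row 7, column 2: row 7 has {3, 5, 7} and column 2 has {1, 2, 3, 4, 5, 7}, leaving only 6.
Row 2, column 3 is narrowed to {3, 6}.
If it were 3, then row 2, column 7 would be left with no valid symbol.
So row 2, column 3 must be 6.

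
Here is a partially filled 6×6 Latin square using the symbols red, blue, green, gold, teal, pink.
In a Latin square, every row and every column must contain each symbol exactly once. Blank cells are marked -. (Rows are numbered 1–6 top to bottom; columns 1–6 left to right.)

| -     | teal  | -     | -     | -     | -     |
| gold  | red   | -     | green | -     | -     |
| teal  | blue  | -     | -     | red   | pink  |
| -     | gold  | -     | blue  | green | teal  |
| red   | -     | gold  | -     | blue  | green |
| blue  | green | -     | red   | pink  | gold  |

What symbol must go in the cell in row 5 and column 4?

teal

Row 1, column 5: row 1 has {teal} and column 5 has {red, blue, green, pink}, leaving only gold.
Row 1, column 4: row 1 has {gold, teal} and column 4 has {red, blue, green}, leaving only pink.
Row 5 already has {red, blue, green, gold} and column 4 already has {red, blue, green, pink}, so row 5, column 4 must be teal.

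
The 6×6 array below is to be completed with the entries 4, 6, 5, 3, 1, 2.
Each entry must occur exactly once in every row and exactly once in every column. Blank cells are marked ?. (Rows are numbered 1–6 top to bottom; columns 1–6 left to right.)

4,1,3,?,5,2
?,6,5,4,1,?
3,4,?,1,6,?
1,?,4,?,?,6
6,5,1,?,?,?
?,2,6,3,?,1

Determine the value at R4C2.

3

Row 4 already has {4, 6, 1} and column 2 already has {4, 6, 5, 1, 2}, so row 4, column 2 must be 3.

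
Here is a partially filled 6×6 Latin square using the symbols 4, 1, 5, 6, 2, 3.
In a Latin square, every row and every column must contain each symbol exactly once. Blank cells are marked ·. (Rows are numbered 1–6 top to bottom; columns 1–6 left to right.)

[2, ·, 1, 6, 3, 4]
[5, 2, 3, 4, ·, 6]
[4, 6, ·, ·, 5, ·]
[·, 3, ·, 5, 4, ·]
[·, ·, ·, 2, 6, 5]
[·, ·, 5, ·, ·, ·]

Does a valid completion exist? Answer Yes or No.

No row or column among the givens repeats a symbol, and propagating forced cells runs into no contradiction.
One valid completion exists (for instance, 2 5 1 6 3 4 / 5 2 3 4 1 6 / 4 6 2 3 5 1 / 1 3 6 5 4 2 / 3 1 4 2 6 5 / 6 4 5 1 2 3).

Yes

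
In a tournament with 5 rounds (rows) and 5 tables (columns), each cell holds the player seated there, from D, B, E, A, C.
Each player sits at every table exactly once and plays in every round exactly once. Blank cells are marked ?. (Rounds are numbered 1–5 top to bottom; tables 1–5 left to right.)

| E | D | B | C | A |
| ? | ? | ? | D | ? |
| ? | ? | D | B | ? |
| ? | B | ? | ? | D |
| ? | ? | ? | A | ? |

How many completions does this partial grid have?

3

Round 2, table 1: eliminating its round and table leaves {B, A, C}.
Round 2, table 2: eliminating its round and table leaves {E, A, C}.
Round 2, table 3: eliminating its round and table leaves {E, A, C}.
Round 2, table 5: eliminating its round and table leaves {B, E, C}.
Round 3, table 1: eliminating its round and table leaves {A, C}.
Round 3, table 2: eliminating its round and table leaves {E, A, C}.
Round 3, table 5: eliminating its round and table leaves {E, C}.
Round 4, table 1: eliminating its round and table leaves {A, C}.
Round 4, table 3: eliminating its round and table leaves {E, A, C}.
Round 4, table 4: eliminating its round and table leaves {E}.
Round 5, table 1: eliminating its round and table leaves {D, B, C}.
Round 5, table 2: eliminating its round and table leaves {E, C}.
Round 5, table 3: eliminating its round and table leaves {E, C}.
Round 5, table 5: eliminating its round and table leaves {B, E, C}.
Enumerating the assignments across these blanks that avoid any round or table repeat gives 3 completions.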